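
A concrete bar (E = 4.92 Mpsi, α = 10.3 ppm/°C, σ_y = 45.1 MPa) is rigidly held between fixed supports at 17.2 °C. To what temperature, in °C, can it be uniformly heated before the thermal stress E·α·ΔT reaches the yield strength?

146 °C

E = 4.92 Mpsi = 33.92 GPa.
E·α·ΔT = 45.10 MPa ⇒ ΔT = 45.10 / (33.92×10³ × 10.3×10⁻⁶) = 129.1 K.
T = 17.2 + 129.1 = 146.3 °C.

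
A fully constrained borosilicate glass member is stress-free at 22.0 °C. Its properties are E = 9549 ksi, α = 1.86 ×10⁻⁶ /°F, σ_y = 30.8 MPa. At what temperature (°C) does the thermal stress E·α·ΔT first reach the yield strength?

162 °C

E = 9549 ksi = 65.84 GPa.
α = 1.86×10⁻⁶/°F × 9/5 = 3.35×10⁻⁶/K.
E·α·ΔT = 30.80 MPa ⇒ ΔT = 30.80 / (65.84×10³ × 3.35×10⁻⁶) = 139.7 K.
T = 22.0 + 139.7 = 161.7 °C.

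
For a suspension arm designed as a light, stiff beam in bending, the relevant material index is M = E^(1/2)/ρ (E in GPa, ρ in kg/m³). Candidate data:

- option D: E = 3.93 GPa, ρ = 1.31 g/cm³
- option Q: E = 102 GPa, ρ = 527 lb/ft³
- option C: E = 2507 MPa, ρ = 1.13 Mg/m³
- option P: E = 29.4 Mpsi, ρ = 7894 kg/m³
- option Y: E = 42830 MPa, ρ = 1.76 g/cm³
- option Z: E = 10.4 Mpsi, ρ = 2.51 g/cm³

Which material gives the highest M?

Putting every candidate on a common basis:
  option D: E = 3.930 GPa, ρ = 1310 kg/m³
  option Q: E = 102.0 GPa, ρ = 8442 kg/m³
  option C: E = 2.507 GPa, ρ = 1130 kg/m³
  option P: E = 202.7 GPa, ρ = 7894 kg/m³
  option Y: E = 42.83 GPa, ρ = 1760 kg/m³
  option Z: E = 71.71 GPa, ρ = 2510 kg/m³
  option Y: M = 3.72×10⁻³
  option Z: M = 3.37×10⁻³
  option P: M = 1.80×10⁻³
  option D: M = 1.51×10⁻³
  option C: M = 1.40×10⁻³
  option Q: M = 1.20×10⁻³
Highest index: option Y.

option Y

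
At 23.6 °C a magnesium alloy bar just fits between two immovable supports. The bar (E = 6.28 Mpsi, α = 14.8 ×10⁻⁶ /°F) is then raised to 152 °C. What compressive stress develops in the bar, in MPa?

E = 6.28 Mpsi = 43.30 GPa.
α = 14.8×10⁻⁶/°F × 9/5 = 26.6×10⁻⁶/K.
ΔT = 128.4 K. Constrained thermal stress σ = E·α·ΔT = 43.30×10³ MPa × 26.6×10⁻⁶ × 128.4 = 148 MPa (compressive).

148 MPa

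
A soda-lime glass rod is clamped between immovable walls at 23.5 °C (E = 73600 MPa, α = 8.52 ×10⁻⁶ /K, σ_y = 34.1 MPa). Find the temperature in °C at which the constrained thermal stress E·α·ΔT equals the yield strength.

77.9 °C

E = 73600 MPa = 73.60 GPa.
E·α·ΔT = 34.10 MPa ⇒ ΔT = 34.10 / (73.60×10³ × 8.52×10⁻⁶) = 54.38 K.
T = 23.5 + 54.38 = 77.88 °C.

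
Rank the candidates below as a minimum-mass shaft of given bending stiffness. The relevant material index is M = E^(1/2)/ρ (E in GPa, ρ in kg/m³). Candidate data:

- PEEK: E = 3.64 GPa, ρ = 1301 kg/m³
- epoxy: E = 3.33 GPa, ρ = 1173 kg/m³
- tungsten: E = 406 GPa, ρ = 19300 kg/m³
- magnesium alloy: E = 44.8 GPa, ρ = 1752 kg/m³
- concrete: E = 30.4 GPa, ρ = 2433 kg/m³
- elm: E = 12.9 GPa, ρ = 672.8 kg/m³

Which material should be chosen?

Computing M directly (units already consistent):
  elm: M = 5.34×10⁻³
  magnesium alloy: M = 3.82×10⁻³
  concrete: M = 2.27×10⁻³
  epoxy: M = 1.56×10⁻³
  PEEK: M = 1.47×10⁻³
  tungsten: M = 1.04×10⁻³
Elm has the largest M.

elm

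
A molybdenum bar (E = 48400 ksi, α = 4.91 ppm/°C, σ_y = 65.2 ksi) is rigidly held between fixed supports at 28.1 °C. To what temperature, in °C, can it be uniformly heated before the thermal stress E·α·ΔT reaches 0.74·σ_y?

E = 48400 ksi = 333.7 GPa.
σ_y = 65.2 ksi = 449.5 MPa.
E·α·ΔT = 332.7 MPa ⇒ ΔT = 332.7 / (333.7×10³ × 4.91×10⁻⁶) = 203.0 K.
T = 28.1 + 203.0 = 231.1 °C.

231 °C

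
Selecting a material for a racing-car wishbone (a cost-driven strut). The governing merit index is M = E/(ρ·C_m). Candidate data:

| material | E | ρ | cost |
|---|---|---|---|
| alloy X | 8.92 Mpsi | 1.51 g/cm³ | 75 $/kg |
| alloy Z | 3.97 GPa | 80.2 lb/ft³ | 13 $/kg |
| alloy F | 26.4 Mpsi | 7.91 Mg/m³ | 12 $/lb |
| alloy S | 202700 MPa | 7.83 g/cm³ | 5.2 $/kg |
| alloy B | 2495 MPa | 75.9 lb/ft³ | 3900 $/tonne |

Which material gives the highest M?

Normalizing units and computing the index:
  alloy X: E = 61.50 GPa, ρ = 1510 kg/m³, cost = 75.00 $/kg
  alloy Z: E = 3.970 GPa, ρ = 1285 kg/m³, cost = 13.00 $/kg
  alloy F: E = 182.0 GPa, ρ = 7910 kg/m³, cost = 26.46 $/kg
  alloy S: E = 202.7 GPa, ρ = 7830 kg/m³, cost = 5.200 $/kg
  alloy B: E = 2.495 GPa, ρ = 1216 kg/m³, cost = 3.900 $/kg
  alloy S: M = 4.98 MN·m per $
  alloy F: M = 0.870 MN·m per $
  alloy X: M = 0.543 MN·m per $
  alloy B: M = 0.526 MN·m per $
  alloy Z: M = 0.238 MN·m per $
Alloy S has the largest M.

alloy S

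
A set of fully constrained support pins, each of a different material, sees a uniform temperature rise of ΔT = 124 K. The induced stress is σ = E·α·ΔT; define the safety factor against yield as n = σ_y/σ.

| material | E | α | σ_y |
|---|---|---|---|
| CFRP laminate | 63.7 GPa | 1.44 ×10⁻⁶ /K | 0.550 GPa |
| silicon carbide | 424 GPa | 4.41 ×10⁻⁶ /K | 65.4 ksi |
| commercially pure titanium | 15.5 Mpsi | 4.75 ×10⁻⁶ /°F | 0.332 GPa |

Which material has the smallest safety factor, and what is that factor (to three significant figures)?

silicon carbide, n = 1.94

With everything in SI (GPa, ×10⁻⁶/K, MPa):
  CFRP laminate: E = 63.70, α = 1.44, σ_y = 550.0 → σ = 11.4 MPa, n = 48.4
  silicon carbide: E = 424.0, α = 4.41, σ_y = 450.9 → σ = 232 MPa, n = 1.94
  commercially pure titanium: E = 106.9, α = 8.55, σ_y = 332.0 → σ = 113 MPa, n = 2.93
Silicon carbide has the lowest safety factor, n = 1.94.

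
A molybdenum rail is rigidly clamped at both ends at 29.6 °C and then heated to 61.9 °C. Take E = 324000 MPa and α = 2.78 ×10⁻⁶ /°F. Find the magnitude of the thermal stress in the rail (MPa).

E = 324000 MPa = 324.0 GPa.
α = 2.78×10⁻⁶/°F × 9/5 = 5.00×10⁻⁶/K.
ΔT = 32.30 K. Constrained thermal stress σ = E·α·ΔT = 324.0×10³ MPa × 5.00×10⁻⁶ × 32.30 = 52.4 MPa (compressive).

52.4 MPa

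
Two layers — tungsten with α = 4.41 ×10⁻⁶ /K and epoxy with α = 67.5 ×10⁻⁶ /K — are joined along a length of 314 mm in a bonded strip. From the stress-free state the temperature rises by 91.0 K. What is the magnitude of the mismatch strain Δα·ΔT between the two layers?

Δα = |4.41 − 67.5|×10⁻⁶/K = 63.1×10⁻⁶/K.
Mismatch strain = Δα·ΔT = 63.1×10⁻⁶ × 91.0 = 5.74×10⁻³.

5.74×10⁻³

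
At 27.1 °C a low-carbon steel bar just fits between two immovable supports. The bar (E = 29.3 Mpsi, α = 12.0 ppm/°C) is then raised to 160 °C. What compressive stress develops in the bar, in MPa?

322 MPa

E = 29.3 Mpsi = 202.0 GPa.
ΔT = 132.9 K. Constrained thermal stress σ = E·α·ΔT = 202.0×10³ MPa × 12.0×10⁻⁶ × 132.9 = 322 MPa (compressive).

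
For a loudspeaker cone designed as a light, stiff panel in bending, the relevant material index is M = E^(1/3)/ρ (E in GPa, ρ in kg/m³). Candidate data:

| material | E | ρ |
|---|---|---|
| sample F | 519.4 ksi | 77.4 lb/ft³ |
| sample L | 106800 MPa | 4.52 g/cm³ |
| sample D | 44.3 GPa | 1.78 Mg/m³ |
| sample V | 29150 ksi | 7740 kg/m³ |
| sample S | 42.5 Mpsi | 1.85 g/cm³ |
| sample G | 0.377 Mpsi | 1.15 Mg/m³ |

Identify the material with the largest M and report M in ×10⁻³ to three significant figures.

In SI units:
  sample F: E = 3.581 GPa, ρ = 1240 kg/m³
  sample L: E = 106.8 GPa, ρ = 4520 kg/m³
  sample D: E = 44.30 GPa, ρ = 1780 kg/m³
  sample V: E = 201.0 GPa, ρ = 7740 kg/m³
  sample S: E = 293.0 GPa, ρ = 1850 kg/m³
  sample G: E = 2.599 GPa, ρ = 1150 kg/m³
  sample S: M = 3.59×10⁻³
  sample D: M = 1.99×10⁻³
  sample F: M = 1.23×10⁻³
  sample G: M = 1.20×10⁻³
  sample L: M = 1.05×10⁻³
  sample V: M = 0.757×10⁻³
Sample S ranks first.

sample S, M = 3.59×10⁻³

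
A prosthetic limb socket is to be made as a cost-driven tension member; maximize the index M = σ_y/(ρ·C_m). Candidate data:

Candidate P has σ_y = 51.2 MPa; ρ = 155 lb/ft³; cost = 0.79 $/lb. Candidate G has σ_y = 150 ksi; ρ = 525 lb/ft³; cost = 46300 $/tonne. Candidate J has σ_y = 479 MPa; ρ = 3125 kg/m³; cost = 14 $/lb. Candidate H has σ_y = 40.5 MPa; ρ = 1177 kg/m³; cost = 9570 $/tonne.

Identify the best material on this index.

Putting every candidate on a common basis:
  candidate P: σ_y = 51.20 MPa, ρ = 2483 kg/m³, cost = 1.742 $/kg
  candidate G: σ_y = 1034 MPa, ρ = 8410 kg/m³, cost = 46.30 $/kg
  candidate J: σ_y = 479.0 MPa, ρ = 3125 kg/m³, cost = 30.86 $/kg
  candidate H: σ_y = 40.50 MPa, ρ = 1177 kg/m³, cost = 9.570 $/kg
  candidate P: M = 11.8 kN·m per $
  candidate J: M = 4.97 kN·m per $
  candidate H: M = 3.60 kN·m per $
  candidate G: M = 2.66 kN·m per $
The maximum is for candidate P.

candidate P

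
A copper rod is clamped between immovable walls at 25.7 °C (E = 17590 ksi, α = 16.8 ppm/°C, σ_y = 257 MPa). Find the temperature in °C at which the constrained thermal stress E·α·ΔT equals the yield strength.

E = 17590 ksi = 121.3 GPa.
E·α·ΔT = 257.0 MPa ⇒ ΔT = 257.0 / (121.3×10³ × 16.8×10⁻⁶) = 126.1 K.
T = 25.7 + 126.1 = 151.8 °C.

152 °C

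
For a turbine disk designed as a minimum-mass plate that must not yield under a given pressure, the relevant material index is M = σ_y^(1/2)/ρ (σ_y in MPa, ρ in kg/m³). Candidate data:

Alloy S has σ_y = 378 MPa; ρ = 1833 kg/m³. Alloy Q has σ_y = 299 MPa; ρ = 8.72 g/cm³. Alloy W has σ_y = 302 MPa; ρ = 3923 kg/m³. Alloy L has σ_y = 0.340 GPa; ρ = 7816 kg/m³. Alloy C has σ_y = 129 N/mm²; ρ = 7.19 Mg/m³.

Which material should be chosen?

alloy S

Convert each candidate to consistent units, then evaluate M:
  alloy S: σ_y = 378.0 MPa, ρ = 1833 kg/m³
  alloy Q: σ_y = 299.0 MPa, ρ = 8720 kg/m³
  alloy W: σ_y = 302.0 MPa, ρ = 3923 kg/m³
  alloy L: σ_y = 340.0 MPa, ρ = 7816 kg/m³
  alloy C: σ_y = 129.0 MPa, ρ = 7190 kg/m³
  alloy S: M = 10.6×10⁻³
  alloy W: M = 4.43×10⁻³
  alloy L: M = 2.36×10⁻³
  alloy Q: M = 1.98×10⁻³
  alloy C: M = 1.58×10⁻³
Highest index: alloy S.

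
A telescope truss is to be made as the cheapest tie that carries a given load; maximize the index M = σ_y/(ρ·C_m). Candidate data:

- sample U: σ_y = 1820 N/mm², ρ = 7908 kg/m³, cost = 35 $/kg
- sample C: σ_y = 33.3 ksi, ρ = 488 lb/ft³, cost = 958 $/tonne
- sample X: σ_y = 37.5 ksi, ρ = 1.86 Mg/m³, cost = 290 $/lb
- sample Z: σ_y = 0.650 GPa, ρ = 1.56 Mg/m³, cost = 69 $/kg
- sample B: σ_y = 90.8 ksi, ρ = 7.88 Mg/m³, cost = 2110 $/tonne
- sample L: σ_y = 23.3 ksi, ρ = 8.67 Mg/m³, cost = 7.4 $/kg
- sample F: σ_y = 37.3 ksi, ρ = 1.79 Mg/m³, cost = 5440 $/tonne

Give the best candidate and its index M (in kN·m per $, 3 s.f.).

Putting every candidate on a common basis:
  sample U: σ_y = 1820 MPa, ρ = 7908 kg/m³, cost = 35.00 $/kg
  sample C: σ_y = 229.6 MPa, ρ = 7817 kg/m³, cost = 0.9580 $/kg
  sample X: σ_y = 258.6 MPa, ρ = 1860 kg/m³, cost = 639.3 $/kg
  sample Z: σ_y = 650.0 MPa, ρ = 1560 kg/m³, cost = 69.00 $/kg
  sample B: σ_y = 626.0 MPa, ρ = 7880 kg/m³, cost = 2.110 $/kg
  sample L: σ_y = 160.6 MPa, ρ = 8670 kg/m³, cost = 7.400 $/kg
  sample F: σ_y = 257.2 MPa, ρ = 1790 kg/m³, cost = 5.440 $/kg
  sample B: M = 37.7 kN·m per $
  sample C: M = 30.7 kN·m per $
  sample F: M = 26.4 kN·m per $
  sample U: M = 6.58 kN·m per $
  sample Z: M = 6.04 kN·m per $
  sample L: M = 2.50 kN·m per $
  sample X: M = 0.217 kN·m per $
Highest index: sample B.

sample B, M = 37.7 kN·m per $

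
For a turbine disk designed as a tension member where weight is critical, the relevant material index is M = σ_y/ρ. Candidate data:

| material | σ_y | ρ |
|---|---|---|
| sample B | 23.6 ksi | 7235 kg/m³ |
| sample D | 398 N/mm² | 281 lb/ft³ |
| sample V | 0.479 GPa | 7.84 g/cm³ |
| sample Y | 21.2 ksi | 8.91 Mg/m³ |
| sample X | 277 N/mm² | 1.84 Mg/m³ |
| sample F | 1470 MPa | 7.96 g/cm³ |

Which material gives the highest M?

In SI units:
  sample B: σ_y = 162.7 MPa, ρ = 7235 kg/m³
  sample D: σ_y = 398.0 MPa, ρ = 4501 kg/m³
  sample V: σ_y = 479.0 MPa, ρ = 7840 kg/m³
  sample Y: σ_y = 146.2 MPa, ρ = 8910 kg/m³
  sample X: σ_y = 277.0 MPa, ρ = 1840 kg/m³
  sample F: σ_y = 1470 MPa, ρ = 7960 kg/m³
  sample F: M = 185 kN·m/kg
  sample X: M = 151 kN·m/kg
  sample D: M = 88.4 kN·m/kg
  sample V: M = 61.1 kN·m/kg
  sample B: M = 22.5 kN·m/kg
  sample Y: M = 16.4 kN·m/kg
Sample F ranks first.

sample F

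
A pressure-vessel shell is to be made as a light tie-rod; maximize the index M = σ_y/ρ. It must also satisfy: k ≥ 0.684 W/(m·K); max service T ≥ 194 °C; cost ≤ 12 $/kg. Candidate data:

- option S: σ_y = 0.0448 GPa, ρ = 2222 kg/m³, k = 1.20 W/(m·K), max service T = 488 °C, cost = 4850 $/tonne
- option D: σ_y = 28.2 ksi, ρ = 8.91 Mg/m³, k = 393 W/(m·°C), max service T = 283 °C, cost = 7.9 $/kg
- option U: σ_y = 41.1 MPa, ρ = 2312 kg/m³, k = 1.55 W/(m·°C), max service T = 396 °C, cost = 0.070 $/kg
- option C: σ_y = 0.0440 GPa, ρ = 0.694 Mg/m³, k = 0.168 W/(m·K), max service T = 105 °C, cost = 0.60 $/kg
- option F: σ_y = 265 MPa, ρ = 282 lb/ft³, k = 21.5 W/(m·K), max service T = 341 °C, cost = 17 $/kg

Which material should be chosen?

Screen on constraints: k ≥ 0.684 W/(m·K); max service T ≥ 194 °C; cost ≤ 12 $/kg. Survivors: option S, option D, option U.
Convert each candidate to consistent units, then evaluate M:
  option S: σ_y = 44.80 MPa, ρ = 2222 kg/m³
  option D: σ_y = 194.4 MPa, ρ = 8910 kg/m³
  option U: σ_y = 41.10 MPa, ρ = 2312 kg/m³
  option D: M = 21.8 kN·m/kg
  option S: M = 20.2 kN·m/kg
  option U: M = 17.8 kN·m/kg
Highest index: option D.

option D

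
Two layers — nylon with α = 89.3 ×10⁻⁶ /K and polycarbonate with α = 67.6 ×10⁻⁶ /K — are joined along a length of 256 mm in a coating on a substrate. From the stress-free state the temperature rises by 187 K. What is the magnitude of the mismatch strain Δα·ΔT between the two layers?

Δα = |89.3 − 67.6|×10⁻⁶/K = 21.7×10⁻⁶/K.
Mismatch strain = Δα·ΔT = 21.7×10⁻⁶ × 187.0 = 4.06×10⁻³.

4.06×10⁻³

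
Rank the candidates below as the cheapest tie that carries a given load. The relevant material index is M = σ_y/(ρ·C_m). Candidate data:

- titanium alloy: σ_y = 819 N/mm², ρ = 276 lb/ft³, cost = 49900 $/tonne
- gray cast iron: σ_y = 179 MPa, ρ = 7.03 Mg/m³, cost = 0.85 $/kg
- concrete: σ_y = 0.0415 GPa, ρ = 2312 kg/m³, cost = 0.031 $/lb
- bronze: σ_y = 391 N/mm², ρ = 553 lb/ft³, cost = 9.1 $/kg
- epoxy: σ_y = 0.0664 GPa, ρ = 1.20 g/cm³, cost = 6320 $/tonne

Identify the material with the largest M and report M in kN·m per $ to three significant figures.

concrete, M = 263 kN·m per $

In SI units:
  titanium alloy: σ_y = 819.0 MPa, ρ = 4421 kg/m³, cost = 49.90 $/kg
  gray cast iron: σ_y = 179.0 MPa, ρ = 7030 kg/m³, cost = 0.8500 $/kg
  concrete: σ_y = 41.50 MPa, ρ = 2312 kg/m³, cost = 0.06834 $/kg
  bronze: σ_y = 391.0 MPa, ρ = 8858 kg/m³, cost = 9.100 $/kg
  epoxy: σ_y = 66.40 MPa, ρ = 1200 kg/m³, cost = 6.320 $/kg
  concrete: M = 263 kN·m per $
  gray cast iron: M = 30.0 kN·m per $
  epoxy: M = 8.76 kN·m per $
  bronze: M = 4.85 kN·m per $
  titanium alloy: M = 3.71 kN·m per $
Concrete ranks first.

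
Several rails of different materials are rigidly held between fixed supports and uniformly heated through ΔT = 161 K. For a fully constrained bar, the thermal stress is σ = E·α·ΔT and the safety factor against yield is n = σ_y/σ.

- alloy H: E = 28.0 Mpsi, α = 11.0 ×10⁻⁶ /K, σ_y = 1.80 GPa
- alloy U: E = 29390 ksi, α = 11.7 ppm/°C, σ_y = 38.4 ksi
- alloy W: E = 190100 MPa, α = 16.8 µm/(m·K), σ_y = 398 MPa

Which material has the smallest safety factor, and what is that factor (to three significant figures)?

In consistent units (E in GPa, α in ×10⁻⁶/K, σ_y in MPa):
  alloy H: E = 193.1, α = 11.0, σ_y = 1800 → σ = 342 MPa, n = 5.26
  alloy U: E = 202.6, α = 11.7, σ_y = 264.8 → σ = 382 MPa, n = 0.694
  alloy W: E = 190.1, α = 16.8, σ_y = 398.0 → σ = 514 MPa, n = 0.774
Alloy U has the lowest safety factor, n = 0.694.

alloy U, n = 0.694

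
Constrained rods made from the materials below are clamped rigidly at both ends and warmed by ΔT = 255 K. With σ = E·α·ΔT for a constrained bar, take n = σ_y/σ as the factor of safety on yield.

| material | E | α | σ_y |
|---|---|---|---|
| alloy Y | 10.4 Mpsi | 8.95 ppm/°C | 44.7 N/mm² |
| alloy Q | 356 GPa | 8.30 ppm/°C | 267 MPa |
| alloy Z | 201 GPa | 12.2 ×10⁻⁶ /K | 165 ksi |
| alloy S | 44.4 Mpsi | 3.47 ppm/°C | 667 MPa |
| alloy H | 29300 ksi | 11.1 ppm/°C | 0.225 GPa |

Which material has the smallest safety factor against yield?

alloy Y

With everything in SI (GPa, ×10⁻⁶/K, MPa):
  alloy Y: E = 71.71, α = 8.95, σ_y = 44.70 → σ = 164 MPa, n = 0.273
  alloy Q: E = 356.0, α = 8.30, σ_y = 267.0 → σ = 753 MPa, n = 0.354
  alloy Z: E = 201.0, α = 12.2, σ_y = 1138 → σ = 625 MPa, n = 1.82
  alloy S: E = 306.1, α = 3.47, σ_y = 667.0 → σ = 271 MPa, n = 2.46
  alloy H: E = 202.0, α = 11.1, σ_y = 225.0 → σ = 572 MPa, n = 0.393
The minimum is alloy Y at n = 0.273.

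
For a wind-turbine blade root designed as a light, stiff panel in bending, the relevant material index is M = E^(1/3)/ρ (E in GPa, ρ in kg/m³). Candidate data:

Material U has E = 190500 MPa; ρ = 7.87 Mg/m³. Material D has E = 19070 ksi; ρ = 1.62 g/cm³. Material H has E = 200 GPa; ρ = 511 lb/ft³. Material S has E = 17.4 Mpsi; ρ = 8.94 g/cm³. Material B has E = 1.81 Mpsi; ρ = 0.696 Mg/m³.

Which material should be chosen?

material B

After converting to SI:
  material U: E = 190.5 GPa, ρ = 7870 kg/m³
  material D: E = 131.5 GPa, ρ = 1620 kg/m³
  material H: E = 200.0 GPa, ρ = 8185 kg/m³
  material S: E = 120.0 GPa, ρ = 8940 kg/m³
  material B: E = 12.48 GPa, ρ = 696.0 kg/m³
  material B: M = 3.33×10⁻³
  material D: M = 3.14×10⁻³
  material U: M = 0.731×10⁻³
  material H: M = 0.714×10⁻³
  material S: M = 0.552×10⁻³
The maximum is for material B.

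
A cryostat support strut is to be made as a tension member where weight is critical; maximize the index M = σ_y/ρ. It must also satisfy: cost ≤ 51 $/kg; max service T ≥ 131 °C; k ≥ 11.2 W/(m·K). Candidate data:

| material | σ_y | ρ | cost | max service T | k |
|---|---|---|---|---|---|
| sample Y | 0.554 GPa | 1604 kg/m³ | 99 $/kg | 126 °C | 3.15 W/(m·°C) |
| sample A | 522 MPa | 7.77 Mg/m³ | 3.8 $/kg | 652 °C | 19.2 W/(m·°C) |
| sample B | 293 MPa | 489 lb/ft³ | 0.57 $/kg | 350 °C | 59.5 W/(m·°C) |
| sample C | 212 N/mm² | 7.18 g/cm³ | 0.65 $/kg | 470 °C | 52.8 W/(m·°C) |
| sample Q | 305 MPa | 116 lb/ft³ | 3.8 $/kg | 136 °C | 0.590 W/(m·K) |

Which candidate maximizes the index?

Screen on constraints: cost ≤ 51 $/kg; max service T ≥ 131 °C; k ≥ 11.2 W/(m·K). Survivors: sample A, sample B, sample C.
In SI units:
  sample A: σ_y = 522.0 MPa, ρ = 7770 kg/m³
  sample B: σ_y = 293.0 MPa, ρ = 7833 kg/m³
  sample C: σ_y = 212.0 MPa, ρ = 7180 kg/m³
  sample A: M = 67.2 kN·m/kg
  sample B: M = 37.4 kN·m/kg
  sample C: M = 29.5 kN·m/kg
Highest index: sample A.

sample A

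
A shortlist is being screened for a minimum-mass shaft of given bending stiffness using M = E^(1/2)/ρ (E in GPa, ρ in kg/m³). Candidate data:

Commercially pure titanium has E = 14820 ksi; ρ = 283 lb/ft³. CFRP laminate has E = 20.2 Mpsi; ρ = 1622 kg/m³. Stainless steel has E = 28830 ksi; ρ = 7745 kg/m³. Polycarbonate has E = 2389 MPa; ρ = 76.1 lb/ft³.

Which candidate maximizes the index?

After converting to SI:
  commercially pure titanium: E = 102.2 GPa, ρ = 4533 kg/m³
  CFRP laminate: E = 139.3 GPa, ρ = 1622 kg/m³
  stainless steel: E = 198.8 GPa, ρ = 7745 kg/m³
  polycarbonate: E = 2.389 GPa, ρ = 1219 kg/m³
  CFRP laminate: M = 7.28×10⁻³
  commercially pure titanium: M = 2.23×10⁻³
  stainless steel: M = 1.82×10⁻³
  polycarbonate: M = 1.27×10⁻³
CFRP laminate ranks first.

CFRP laminate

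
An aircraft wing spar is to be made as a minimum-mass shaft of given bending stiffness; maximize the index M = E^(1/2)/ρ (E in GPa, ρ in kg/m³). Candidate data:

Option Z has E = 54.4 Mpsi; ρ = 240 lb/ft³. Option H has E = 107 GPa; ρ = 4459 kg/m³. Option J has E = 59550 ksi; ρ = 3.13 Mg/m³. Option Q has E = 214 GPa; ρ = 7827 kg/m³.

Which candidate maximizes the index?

option J

Normalizing units and computing the index:
  option Z: E = 375.1 GPa, ρ = 3844 kg/m³
  option H: E = 107.0 GPa, ρ = 4459 kg/m³
  option J: E = 410.6 GPa, ρ = 3130 kg/m³
  option Q: E = 214.0 GPa, ρ = 7827 kg/m³
  option J: M = 6.47×10⁻³
  option Z: M = 5.04×10⁻³
  option H: M = 2.32×10⁻³
  option Q: M = 1.87×10⁻³
The maximum is for option J.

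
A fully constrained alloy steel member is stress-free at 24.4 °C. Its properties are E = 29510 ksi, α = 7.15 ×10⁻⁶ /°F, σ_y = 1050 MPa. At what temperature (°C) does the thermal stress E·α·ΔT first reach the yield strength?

E = 29510 ksi = 203.5 GPa.
α = 7.15×10⁻⁶/°F × 9/5 = 12.9×10⁻⁶/K.
E·α·ΔT = 1050 MPa ⇒ ΔT = 1050 / (203.5×10³ × 12.9×10⁻⁶) = 401.0 K.
T = 24.4 + 401.0 = 425.4 °C.

425 °C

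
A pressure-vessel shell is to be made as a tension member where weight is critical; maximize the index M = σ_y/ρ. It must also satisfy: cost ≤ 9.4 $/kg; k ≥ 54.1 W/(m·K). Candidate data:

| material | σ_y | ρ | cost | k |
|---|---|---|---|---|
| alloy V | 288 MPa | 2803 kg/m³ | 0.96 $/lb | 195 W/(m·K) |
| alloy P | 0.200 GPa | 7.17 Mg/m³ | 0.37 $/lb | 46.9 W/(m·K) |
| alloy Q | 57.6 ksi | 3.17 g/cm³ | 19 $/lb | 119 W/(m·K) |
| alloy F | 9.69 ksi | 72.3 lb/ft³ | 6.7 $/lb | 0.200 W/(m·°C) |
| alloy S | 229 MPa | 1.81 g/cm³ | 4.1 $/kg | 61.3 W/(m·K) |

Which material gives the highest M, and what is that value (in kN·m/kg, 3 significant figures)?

alloy S, M = 127 kN·m/kg

Screen on constraints: cost ≤ 9.4 $/kg; k ≥ 54.1 W/(m·K). Survivors: alloy V, alloy S.
After converting to SI:
  alloy V: σ_y = 288.0 MPa, ρ = 2803 kg/m³
  alloy S: σ_y = 229.0 MPa, ρ = 1810 kg/m³
  alloy S: M = 127 kN·m/kg
  alloy V: M = 103 kN·m/kg
Highest index: alloy S.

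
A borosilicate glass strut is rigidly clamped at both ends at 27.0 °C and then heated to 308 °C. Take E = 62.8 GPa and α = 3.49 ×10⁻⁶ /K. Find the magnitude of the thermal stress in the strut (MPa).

ΔT = 281.0 K. Constrained thermal stress σ = E·α·ΔT = 62.80×10³ MPa × 3.49×10⁻⁶ × 281.0 = 61.6 MPa (compressive).

61.6 MPa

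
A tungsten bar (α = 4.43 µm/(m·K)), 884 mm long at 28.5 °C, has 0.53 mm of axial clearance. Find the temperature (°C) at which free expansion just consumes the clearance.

164 °C

α·L₀·ΔT = 0.53 mm ⇒ ΔT = 0.53 / (4.43×10⁻⁶ × 884.0) = 135.3 K.
T = 28.5 + 135.3 = 163.8 °C.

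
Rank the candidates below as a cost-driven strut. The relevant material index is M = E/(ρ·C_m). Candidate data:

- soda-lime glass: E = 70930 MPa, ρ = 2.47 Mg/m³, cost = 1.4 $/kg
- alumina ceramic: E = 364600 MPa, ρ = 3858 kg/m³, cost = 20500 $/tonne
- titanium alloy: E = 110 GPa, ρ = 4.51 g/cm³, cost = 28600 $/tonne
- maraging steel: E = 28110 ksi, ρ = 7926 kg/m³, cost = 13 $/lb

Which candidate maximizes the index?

Putting every candidate on a common basis:
  soda-lime glass: E = 70.93 GPa, ρ = 2470 kg/m³, cost = 1.400 $/kg
  alumina ceramic: E = 364.6 GPa, ρ = 3858 kg/m³, cost = 20.50 $/kg
  titanium alloy: E = 110.0 GPa, ρ = 4510 kg/m³, cost = 28.60 $/kg
  maraging steel: E = 193.8 GPa, ρ = 7926 kg/m³, cost = 28.66 $/kg
  soda-lime glass: M = 20.5 MN·m per $
  alumina ceramic: M = 4.61 MN·m per $
  maraging steel: M = 0.853 MN·m per $
  titanium alloy: M = 0.853 MN·m per $
Soda-lime glass has the largest M.

soda-lime glass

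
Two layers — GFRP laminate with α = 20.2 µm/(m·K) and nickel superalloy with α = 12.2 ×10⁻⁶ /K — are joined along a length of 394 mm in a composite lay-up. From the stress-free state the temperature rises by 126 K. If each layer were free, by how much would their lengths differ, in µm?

397 µm

Δα = |20.2 − 12.2|×10⁻⁶/K = 8.00×10⁻⁶/K.
ΔL_mismatch = Δα·L·ΔT = 8.00×10⁻⁶ × 394.0 mm × 126.0 K = 397 µm.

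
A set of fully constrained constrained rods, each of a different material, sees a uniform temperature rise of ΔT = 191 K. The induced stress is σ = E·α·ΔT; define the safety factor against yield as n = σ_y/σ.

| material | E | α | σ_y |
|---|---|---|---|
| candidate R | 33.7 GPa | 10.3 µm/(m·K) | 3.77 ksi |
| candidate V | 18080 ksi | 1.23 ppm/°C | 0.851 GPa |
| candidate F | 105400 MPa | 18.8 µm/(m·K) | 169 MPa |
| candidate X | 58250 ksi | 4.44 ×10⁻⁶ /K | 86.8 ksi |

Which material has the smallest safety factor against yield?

candidate R

In consistent units (E in GPa, α in ×10⁻⁶/K, σ_y in MPa):
  candidate R: E = 33.70, α = 10.3, σ_y = 25.99 → σ = 66.3 MPa, n = 0.392
  candidate V: E = 124.7, α = 1.23, σ_y = 851.0 → σ = 29.3 MPa, n = 29.1
  candidate F: E = 105.4, α = 18.8, σ_y = 169.0 → σ = 378 MPa, n = 0.447
  candidate X: E = 401.6, α = 4.44, σ_y = 598.5 → σ = 341 MPa, n = 1.76
Smallest n: candidate R with n = 0.392.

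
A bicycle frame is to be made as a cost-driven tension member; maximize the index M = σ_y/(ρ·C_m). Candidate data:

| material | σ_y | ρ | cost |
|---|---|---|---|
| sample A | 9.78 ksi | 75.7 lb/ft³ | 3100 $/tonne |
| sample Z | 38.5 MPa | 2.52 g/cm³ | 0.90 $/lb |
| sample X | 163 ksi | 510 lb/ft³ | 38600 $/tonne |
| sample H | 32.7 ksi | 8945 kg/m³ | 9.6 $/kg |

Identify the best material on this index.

sample A

Convert each candidate to consistent units, then evaluate M:
  sample A: σ_y = 67.43 MPa, ρ = 1213 kg/m³, cost = 3.100 $/kg
  sample Z: σ_y = 38.50 MPa, ρ = 2520 kg/m³, cost = 1.984 $/kg
  sample X: σ_y = 1124 MPa, ρ = 8169 kg/m³, cost = 38.60 $/kg
  sample H: σ_y = 225.5 MPa, ρ = 8945 kg/m³, cost = 9.600 $/kg
  sample A: M = 17.9 kN·m per $
  sample Z: M = 7.70 kN·m per $
  sample X: M = 3.56 kN·m per $
  sample H: M = 2.63 kN·m per $
Sample A ranks first.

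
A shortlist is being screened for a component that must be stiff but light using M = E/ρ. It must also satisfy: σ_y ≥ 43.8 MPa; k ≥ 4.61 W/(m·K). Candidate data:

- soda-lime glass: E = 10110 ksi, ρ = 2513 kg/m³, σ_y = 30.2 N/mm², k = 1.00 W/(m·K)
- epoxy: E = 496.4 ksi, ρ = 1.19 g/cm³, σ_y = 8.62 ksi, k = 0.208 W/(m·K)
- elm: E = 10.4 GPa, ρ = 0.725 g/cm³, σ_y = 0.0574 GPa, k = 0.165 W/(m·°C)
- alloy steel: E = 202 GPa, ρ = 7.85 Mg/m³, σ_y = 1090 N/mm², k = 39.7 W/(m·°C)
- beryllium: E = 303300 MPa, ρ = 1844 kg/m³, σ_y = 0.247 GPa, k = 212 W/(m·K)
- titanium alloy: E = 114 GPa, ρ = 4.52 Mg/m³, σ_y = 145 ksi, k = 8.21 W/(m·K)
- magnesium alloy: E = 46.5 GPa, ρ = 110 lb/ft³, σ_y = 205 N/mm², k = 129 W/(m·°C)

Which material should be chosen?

beryllium

Screen on constraints: σ_y ≥ 43.8 MPa; k ≥ 4.61 W/(m·K). Survivors: alloy steel, beryllium, titanium alloy, magnesium alloy.
Normalizing units and computing the index:
  alloy steel: E = 202.0 GPa, ρ = 7850 kg/m³
  beryllium: E = 303.3 GPa, ρ = 1844 kg/m³
  titanium alloy: E = 114.0 GPa, ρ = 4520 kg/m³
  magnesium alloy: E = 46.50 GPa, ρ = 1762 kg/m³
  beryllium: M = 164 MN·m/kg
  magnesium alloy: M = 26.4 MN·m/kg
  alloy steel: M = 25.7 MN·m/kg
  titanium alloy: M = 25.2 MN·m/kg
The maximum is for beryllium.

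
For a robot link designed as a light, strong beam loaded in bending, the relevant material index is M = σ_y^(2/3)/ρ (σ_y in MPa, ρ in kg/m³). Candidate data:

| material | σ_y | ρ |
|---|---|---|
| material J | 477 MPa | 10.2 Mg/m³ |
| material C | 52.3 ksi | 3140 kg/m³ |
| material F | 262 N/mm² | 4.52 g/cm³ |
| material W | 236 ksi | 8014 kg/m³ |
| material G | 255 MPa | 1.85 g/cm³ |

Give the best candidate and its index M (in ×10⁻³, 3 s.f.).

In SI units:
  material J: σ_y = 477.0 MPa, ρ = 10200 kg/m³
  material C: σ_y = 360.6 MPa, ρ = 3140 kg/m³
  material F: σ_y = 262.0 MPa, ρ = 4520 kg/m³
  material W: σ_y = 1627 MPa, ρ = 8014 kg/m³
  material G: σ_y = 255.0 MPa, ρ = 1850 kg/m³
  material G: M = 21.7×10⁻³
  material W: M = 17.3×10⁻³
  material C: M = 16.1×10⁻³
  material F: M = 9.06×10⁻³
  material J: M = 5.99×10⁻³
Highest index: material G.

material G, M = 21.7×10⁻³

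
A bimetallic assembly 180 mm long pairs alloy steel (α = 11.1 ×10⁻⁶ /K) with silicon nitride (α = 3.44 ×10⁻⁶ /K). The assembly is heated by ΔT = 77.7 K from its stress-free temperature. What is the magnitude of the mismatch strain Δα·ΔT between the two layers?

5.95×10⁻⁴

Δα = |11.1 − 3.44|×10⁻⁶/K = 7.66×10⁻⁶/K.
Mismatch strain = Δα·ΔT = 7.66×10⁻⁶ × 77.7 = 5.95×10⁻⁴.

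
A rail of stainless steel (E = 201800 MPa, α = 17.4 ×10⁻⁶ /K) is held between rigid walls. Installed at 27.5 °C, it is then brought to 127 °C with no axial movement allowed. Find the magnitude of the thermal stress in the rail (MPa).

349 MPa

E = 201800 MPa = 201.8 GPa.
ΔT = 99.50 K. Constrained thermal stress σ = E·α·ΔT = 201.8×10³ MPa × 17.4×10⁻⁶ × 99.50 = 349 MPa (compressive).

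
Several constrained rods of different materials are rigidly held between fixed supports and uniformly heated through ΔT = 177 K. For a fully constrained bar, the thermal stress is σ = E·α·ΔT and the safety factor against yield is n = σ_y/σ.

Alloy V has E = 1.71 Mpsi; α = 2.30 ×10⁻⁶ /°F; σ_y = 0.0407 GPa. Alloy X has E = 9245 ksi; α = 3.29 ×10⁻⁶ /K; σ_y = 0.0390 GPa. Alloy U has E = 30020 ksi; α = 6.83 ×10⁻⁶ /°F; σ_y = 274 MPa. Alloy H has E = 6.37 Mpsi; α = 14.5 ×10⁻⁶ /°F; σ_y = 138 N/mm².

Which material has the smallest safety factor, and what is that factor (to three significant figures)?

alloy U, n = 0.608

With everything in SI (GPa, ×10⁻⁶/K, MPa):
  alloy V: E = 11.79, α = 4.14, σ_y = 40.70 → σ = 8.64 MPa, n = 4.71
  alloy X: E = 63.74, α = 3.29, σ_y = 39.00 → σ = 37.1 MPa, n = 1.05
  alloy U: E = 207.0, α = 12.3, σ_y = 274.0 → σ = 450 MPa, n = 0.608
  alloy H: E = 43.92, α = 26.1, σ_y = 138.0 → σ = 203 MPa, n = 0.680
The minimum is alloy U at n = 0.608.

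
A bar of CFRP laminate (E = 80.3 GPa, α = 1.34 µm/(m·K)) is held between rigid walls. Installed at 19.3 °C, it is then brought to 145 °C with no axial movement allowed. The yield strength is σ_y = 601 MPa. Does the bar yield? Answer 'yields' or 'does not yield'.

ΔT = 125.7 K. Constrained thermal stress σ = E·α·ΔT = 80.30×10³ MPa × 1.34×10⁻⁶ × 125.7 = 13.5 MPa (compressive).
Compare to σ_y = 601 MPa: σ < σ_y, so it does not yield.

does not yield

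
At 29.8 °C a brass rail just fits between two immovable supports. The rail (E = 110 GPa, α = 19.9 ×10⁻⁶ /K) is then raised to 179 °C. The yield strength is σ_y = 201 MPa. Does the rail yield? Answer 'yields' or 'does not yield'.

yields

ΔT = 149.2 K. Constrained thermal stress σ = E·α·ΔT = 110.0×10³ MPa × 19.9×10⁻⁶ × 149.2 = 327 MPa (compressive).
Compare to σ_y = 201 MPa: σ ≥ σ_y, so it yields.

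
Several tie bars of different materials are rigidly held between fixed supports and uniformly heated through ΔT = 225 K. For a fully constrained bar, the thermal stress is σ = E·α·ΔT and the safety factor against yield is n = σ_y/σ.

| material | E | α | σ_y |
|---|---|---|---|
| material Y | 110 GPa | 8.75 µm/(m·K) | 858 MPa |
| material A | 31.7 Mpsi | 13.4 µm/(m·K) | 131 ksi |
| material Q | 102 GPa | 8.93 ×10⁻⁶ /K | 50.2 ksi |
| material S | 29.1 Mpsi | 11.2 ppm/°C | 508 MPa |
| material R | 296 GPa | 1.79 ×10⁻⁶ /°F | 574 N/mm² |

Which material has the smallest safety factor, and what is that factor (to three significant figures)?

material S, n = 1.00

Per material, after unit conversion:
  material Y: E = 110.0, α = 8.75, σ_y = 858.0 → σ = 217 MPa, n = 3.96
  material A: E = 218.6, α = 13.4, σ_y = 903.2 → σ = 659 MPa, n = 1.37
  material Q: E = 102.0, α = 8.93, σ_y = 346.1 → σ = 205 MPa, n = 1.69
  material S: E = 200.6, α = 11.2, σ_y = 508.0 → σ = 506 MPa, n = 1.00
  material R: E = 296.0, α = 3.22, σ_y = 574.0 → σ = 215 MPa, n = 2.67
The minimum is material S at n = 1.00.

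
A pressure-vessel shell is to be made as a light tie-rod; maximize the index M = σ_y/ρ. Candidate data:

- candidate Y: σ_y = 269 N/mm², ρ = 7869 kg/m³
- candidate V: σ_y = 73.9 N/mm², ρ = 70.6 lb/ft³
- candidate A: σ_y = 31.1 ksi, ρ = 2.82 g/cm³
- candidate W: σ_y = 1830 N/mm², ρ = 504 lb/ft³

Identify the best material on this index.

candidate W

After converting to SI:
  candidate Y: σ_y = 269.0 MPa, ρ = 7869 kg/m³
  candidate V: σ_y = 73.90 MPa, ρ = 1131 kg/m³
  candidate A: σ_y = 214.4 MPa, ρ = 2820 kg/m³
  candidate W: σ_y = 1830 MPa, ρ = 8073 kg/m³
  candidate W: M = 227 kN·m/kg
  candidate A: M = 76.0 kN·m/kg
  candidate V: M = 65.3 kN·m/kg
  candidate Y: M = 34.2 kN·m/kg
Highest index: candidate W.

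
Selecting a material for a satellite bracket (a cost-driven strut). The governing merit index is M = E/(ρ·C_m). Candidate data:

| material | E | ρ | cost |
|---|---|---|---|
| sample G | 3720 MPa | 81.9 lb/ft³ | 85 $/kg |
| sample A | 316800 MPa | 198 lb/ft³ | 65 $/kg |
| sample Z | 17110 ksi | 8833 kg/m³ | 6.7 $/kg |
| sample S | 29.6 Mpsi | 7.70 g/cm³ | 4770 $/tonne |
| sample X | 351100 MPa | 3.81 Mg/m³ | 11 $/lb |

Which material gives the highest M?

After converting to SI:
  sample G: E = 3.720 GPa, ρ = 1312 kg/m³, cost = 85.00 $/kg
  sample A: E = 316.8 GPa, ρ = 3172 kg/m³, cost = 65.00 $/kg
  sample Z: E = 118.0 GPa, ρ = 8833 kg/m³, cost = 6.700 $/kg
  sample S: E = 204.1 GPa, ρ = 7700 kg/m³, cost = 4.770 $/kg
  sample X: E = 351.1 GPa, ρ = 3810 kg/m³, cost = 24.25 $/kg
  sample S: M = 5.56 MN·m per $
  sample X: M = 3.80 MN·m per $
  sample Z: M = 1.99 MN·m per $
  sample A: M = 1.54 MN·m per $
  sample G: M = 0.0334 MN·m per $
Sample S ranks first.

sample S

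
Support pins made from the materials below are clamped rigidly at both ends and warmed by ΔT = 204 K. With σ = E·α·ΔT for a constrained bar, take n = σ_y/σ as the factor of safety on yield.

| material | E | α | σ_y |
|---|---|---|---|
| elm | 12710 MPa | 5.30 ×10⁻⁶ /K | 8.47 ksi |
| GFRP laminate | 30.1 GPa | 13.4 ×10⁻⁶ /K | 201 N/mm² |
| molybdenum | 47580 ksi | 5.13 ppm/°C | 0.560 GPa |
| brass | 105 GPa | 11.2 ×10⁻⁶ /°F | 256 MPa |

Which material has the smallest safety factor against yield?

brass

With everything in SI (GPa, ×10⁻⁶/K, MPa):
  elm: E = 12.71, α = 5.30, σ_y = 58.40 → σ = 13.7 MPa, n = 4.25
  GFRP laminate: E = 30.10, α = 13.4, σ_y = 201.0 → σ = 82.3 MPa, n = 2.44
  molybdenum: E = 328.1, α = 5.13, σ_y = 560.0 → σ = 343 MPa, n = 1.63
  brass: E = 105.0, α = 20.2, σ_y = 256.0 → σ = 432 MPa, n = 0.593
Smallest n: brass with n = 0.593.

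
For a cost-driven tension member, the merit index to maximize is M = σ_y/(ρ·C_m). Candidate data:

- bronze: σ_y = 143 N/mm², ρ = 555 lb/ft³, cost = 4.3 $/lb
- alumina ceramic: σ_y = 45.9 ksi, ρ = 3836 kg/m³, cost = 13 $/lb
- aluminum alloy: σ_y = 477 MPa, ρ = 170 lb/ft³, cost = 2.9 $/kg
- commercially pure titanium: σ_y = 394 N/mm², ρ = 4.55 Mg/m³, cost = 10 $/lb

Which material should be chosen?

After converting to SI:
  bronze: σ_y = 143.0 MPa, ρ = 8890 kg/m³, cost = 9.480 $/kg
  alumina ceramic: σ_y = 316.5 MPa, ρ = 3836 kg/m³, cost = 28.66 $/kg
  aluminum alloy: σ_y = 477.0 MPa, ρ = 2723 kg/m³, cost = 2.900 $/kg
  commercially pure titanium: σ_y = 394.0 MPa, ρ = 4550 kg/m³, cost = 22.05 $/kg
  aluminum alloy: M = 60.4 kN·m per $
  commercially pure titanium: M = 3.93 kN·m per $
  alumina ceramic: M = 2.88 kN·m per $
  bronze: M = 1.70 kN·m per $
Aluminum alloy ranks first.

aluminum alloy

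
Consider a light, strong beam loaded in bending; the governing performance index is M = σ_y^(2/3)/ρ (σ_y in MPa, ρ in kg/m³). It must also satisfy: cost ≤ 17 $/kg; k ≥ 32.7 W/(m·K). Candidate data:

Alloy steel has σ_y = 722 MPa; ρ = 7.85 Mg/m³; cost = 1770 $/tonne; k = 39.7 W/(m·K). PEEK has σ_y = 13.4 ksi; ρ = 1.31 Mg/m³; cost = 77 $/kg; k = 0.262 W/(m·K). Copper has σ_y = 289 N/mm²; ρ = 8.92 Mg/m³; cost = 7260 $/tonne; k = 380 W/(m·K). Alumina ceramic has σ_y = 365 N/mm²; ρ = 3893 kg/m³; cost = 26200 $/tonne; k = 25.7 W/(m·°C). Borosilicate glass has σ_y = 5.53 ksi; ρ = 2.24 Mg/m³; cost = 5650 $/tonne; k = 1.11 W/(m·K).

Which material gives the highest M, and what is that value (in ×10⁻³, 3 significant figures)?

Screen on constraints: cost ≤ 17 $/kg; k ≥ 32.7 W/(m·K). Survivors: alloy steel, copper.
Normalizing units and computing the index:
  alloy steel: σ_y = 722.0 MPa, ρ = 7850 kg/m³
  copper: σ_y = 289.0 MPa, ρ = 8920 kg/m³
  alloy steel: M = 10.3×10⁻³
  copper: M = 4.90×10⁻³
Alloy steel ranks first.

alloy steel, M = 10.3×10⁻³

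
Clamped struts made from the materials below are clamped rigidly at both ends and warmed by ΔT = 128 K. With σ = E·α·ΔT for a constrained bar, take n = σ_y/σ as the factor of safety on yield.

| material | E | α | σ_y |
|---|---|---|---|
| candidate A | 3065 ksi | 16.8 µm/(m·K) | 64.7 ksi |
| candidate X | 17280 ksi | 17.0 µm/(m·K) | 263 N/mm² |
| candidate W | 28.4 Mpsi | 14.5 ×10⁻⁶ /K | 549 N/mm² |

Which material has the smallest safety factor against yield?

candidate X

In consistent units (E in GPa, α in ×10⁻⁶/K, σ_y in MPa):
  candidate A: E = 21.13, α = 16.8, σ_y = 446.1 → σ = 45.4 MPa, n = 9.82
  candidate X: E = 119.1, α = 17.0, σ_y = 263.0 → σ = 259 MPa, n = 1.01
  candidate W: E = 195.8, α = 14.5, σ_y = 549.0 → σ = 363 MPa, n = 1.51
Candidate X has the lowest safety factor, n = 1.01.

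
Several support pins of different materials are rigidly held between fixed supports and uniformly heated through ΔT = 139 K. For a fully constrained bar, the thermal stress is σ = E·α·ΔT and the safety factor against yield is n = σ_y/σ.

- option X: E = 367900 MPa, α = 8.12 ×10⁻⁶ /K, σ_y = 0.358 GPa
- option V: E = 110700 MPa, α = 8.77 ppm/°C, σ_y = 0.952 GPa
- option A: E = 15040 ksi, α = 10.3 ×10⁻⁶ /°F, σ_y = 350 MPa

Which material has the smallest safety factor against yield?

In consistent units (E in GPa, α in ×10⁻⁶/K, σ_y in MPa):
  option X: E = 367.9, α = 8.12, σ_y = 358.0 → σ = 415 MPa, n = 0.862
  option V: E = 110.7, α = 8.77, σ_y = 952.0 → σ = 135 MPa, n = 7.05
  option A: E = 103.7, α = 18.5, σ_y = 350.0 → σ = 267 MPa, n = 1.31
Option X has the lowest safety factor, n = 0.862.

option X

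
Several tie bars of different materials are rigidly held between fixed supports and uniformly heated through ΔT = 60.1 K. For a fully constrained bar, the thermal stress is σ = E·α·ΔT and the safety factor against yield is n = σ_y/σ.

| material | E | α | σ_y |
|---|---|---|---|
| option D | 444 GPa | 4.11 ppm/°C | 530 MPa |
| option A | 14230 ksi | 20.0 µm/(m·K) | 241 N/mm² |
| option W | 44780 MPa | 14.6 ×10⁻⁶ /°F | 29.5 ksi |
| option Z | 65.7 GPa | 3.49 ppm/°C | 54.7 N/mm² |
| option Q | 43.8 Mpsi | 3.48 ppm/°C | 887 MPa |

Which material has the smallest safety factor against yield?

Per material, after unit conversion:
  option D: E = 444.0, α = 4.11, σ_y = 530.0 → σ = 110 MPa, n = 4.83
  option A: E = 98.11, α = 20.0, σ_y = 241.0 → σ = 118 MPa, n = 2.04
  option W: E = 44.78, α = 26.3, σ_y = 203.4 → σ = 70.7 MPa, n = 2.88
  option Z: E = 65.70, α = 3.49, σ_y = 54.70 → σ = 13.8 MPa, n = 3.97
  option Q: E = 302.0, α = 3.48, σ_y = 887.0 → σ = 63.2 MPa, n = 14.0
Smallest n: option A with n = 2.04.

option A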